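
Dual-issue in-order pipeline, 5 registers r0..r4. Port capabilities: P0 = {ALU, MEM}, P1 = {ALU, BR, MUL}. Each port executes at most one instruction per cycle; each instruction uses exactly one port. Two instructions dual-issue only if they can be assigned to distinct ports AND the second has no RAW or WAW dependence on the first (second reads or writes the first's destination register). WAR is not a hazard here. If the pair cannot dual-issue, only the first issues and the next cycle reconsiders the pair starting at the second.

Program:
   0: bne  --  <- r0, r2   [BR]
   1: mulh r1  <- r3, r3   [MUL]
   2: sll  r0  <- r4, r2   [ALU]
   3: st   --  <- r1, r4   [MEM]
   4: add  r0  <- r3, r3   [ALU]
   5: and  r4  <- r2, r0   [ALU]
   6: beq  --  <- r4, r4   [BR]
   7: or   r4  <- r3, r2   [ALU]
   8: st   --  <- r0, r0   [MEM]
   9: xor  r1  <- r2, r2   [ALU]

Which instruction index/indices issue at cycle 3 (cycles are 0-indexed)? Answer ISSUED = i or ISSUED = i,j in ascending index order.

0. bne @i0  | no-port BR/MUL
1. mulh/sll @i1,i2  | pair
2. st/add @i3,i4  | pair
3. and @i5  | RAW r4
4. beq/or @i6,i7  | pair
5. st/xor @i8,i9  | pair

ISSUED = 5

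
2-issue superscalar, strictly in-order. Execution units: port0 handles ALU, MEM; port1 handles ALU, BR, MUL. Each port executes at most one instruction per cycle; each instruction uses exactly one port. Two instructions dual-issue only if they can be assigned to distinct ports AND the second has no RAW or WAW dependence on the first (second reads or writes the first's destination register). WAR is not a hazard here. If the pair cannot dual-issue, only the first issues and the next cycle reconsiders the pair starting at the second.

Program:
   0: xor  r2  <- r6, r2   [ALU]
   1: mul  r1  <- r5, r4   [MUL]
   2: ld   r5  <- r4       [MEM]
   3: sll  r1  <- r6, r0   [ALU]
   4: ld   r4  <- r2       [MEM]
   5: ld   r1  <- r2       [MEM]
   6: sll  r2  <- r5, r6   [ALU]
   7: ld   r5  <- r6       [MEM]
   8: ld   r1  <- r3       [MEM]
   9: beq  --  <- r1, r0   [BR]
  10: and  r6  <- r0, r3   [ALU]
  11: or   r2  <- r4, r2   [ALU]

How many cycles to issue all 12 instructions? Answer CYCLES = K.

[0] i0+i1  xor.ALU+mul.MUL  -- 2-wide
[1] i2+i3  ld.MEM+sll.ALU  -- 2-wide
[2] i4  ld.MEM  -- no-port MEM/MEM
[3] i5+i6  ld.MEM+sll.ALU  -- 2-wide
[4] i7  ld.MEM  -- no-port MEM/MEM
[5] i8  ld.MEM  -- RAW r1
[6] i9+i10  beq.BR+and.ALU  -- 2-wide
[7] i11  or.ALU  -- tail

CYCLES = 8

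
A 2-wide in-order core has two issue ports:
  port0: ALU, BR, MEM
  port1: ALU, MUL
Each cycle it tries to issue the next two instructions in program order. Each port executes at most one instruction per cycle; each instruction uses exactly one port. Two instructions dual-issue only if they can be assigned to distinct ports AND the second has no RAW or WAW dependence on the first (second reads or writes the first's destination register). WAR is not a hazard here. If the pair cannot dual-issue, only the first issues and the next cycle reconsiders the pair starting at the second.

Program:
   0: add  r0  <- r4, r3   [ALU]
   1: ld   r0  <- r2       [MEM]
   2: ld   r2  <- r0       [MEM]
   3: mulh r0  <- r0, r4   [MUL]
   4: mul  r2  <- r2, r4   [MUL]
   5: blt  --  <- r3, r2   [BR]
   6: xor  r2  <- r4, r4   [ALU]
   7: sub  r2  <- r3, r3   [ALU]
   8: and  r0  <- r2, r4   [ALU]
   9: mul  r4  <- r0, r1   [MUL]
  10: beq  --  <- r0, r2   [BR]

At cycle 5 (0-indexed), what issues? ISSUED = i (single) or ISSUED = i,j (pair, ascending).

ISSUED = 7

t=0 i0:add.ALU ; WAW r0
t=1 i1:ld.MEM ; no-port MEM/MEM
t=2 i2&i3:ld.MEM+mulh.MUL ; dual
t=3 i4:mul.MUL ; RAW r2
t=4 i5&i6:blt.BR+xor.ALU ; dual
t=5 i7:sub.ALU ; RAW r2
t=6 i8:and.ALU ; RAW r0
t=7 i9&i10:mul.MUL+beq.BR ; dual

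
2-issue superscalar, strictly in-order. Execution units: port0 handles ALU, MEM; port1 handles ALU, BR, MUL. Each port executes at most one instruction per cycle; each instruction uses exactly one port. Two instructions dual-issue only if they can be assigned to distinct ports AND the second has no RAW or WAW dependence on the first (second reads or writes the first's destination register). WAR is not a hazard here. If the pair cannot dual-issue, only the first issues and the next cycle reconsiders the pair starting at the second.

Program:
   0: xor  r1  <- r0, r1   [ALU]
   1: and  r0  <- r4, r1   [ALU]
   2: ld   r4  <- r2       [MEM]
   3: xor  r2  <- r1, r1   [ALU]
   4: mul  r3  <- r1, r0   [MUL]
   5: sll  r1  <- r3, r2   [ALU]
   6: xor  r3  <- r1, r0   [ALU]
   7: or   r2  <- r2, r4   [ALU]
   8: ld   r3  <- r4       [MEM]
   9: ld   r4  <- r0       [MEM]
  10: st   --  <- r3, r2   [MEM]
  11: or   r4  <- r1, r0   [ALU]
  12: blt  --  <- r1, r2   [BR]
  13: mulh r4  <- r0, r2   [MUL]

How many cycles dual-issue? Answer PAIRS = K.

c0: i0 xor  RAW r1
c1: i1&i2 and+ld  dual
c2: i3&i4 xor+mul  dual
c3: i5 sll  RAW r1
c4: i6&i7 xor+or  dual
c5: i8 ld  no-port MEM/MEM
c6: i9 ld  no-port MEM/MEM
c7: i10&i11 st+or  dual
c8: i12 blt  no-port BR/MUL
c9: i13 mulh  tail

PAIRS = 4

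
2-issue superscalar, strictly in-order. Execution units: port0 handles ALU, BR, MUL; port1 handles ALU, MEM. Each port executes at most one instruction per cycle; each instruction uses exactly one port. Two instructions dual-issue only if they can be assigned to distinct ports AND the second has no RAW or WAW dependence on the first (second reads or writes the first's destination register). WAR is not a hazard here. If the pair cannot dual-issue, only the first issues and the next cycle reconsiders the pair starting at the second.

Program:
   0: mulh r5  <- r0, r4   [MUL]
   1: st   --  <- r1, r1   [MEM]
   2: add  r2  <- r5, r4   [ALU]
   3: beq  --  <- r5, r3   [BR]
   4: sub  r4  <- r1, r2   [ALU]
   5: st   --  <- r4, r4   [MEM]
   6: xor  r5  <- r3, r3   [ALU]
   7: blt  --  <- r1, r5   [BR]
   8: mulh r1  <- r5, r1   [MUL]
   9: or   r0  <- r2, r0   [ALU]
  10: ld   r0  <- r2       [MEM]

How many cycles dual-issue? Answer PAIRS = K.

#0 head=0: mulh.MUL st.MEM i0/i1 pair
#1 head=2: add.ALU beq.BR i2/i3 pair
#2 head=4: sub.ALU i4 RAW r4
#3 head=5: st.MEM xor.ALU i5/i6 pair
#4 head=7: blt.BR i7 no-port BR/MUL
#5 head=8: mulh.MUL or.ALU i8/i9 pair
#6 head=10: ld.MEM i10 tail

PAIRS = 4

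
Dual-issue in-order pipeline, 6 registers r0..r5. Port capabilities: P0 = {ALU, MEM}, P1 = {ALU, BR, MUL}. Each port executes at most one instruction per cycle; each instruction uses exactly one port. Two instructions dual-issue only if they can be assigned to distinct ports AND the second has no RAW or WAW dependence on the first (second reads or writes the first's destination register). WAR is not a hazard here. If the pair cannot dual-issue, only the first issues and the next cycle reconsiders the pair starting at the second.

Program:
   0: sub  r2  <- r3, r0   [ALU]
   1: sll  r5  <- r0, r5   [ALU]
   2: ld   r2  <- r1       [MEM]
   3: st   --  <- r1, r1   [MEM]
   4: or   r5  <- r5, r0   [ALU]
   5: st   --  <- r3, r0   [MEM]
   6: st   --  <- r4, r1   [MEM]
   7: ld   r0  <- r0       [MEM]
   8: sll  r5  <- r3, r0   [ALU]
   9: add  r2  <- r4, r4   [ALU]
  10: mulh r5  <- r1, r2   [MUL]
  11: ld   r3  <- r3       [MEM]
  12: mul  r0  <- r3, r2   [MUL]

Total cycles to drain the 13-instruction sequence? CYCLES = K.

[0] i0+i1  sub.ALU;sll.ALU  -- dual
[1] i2  ld.MEM  -- no-port MEM/MEM
[2] i3+i4  st.MEM;or.ALU  -- dual
[3] i5  st.MEM  -- no-port MEM/MEM
[4] i6  st.MEM  -- no-port MEM/MEM
[5] i7  ld.MEM  -- RAW r0
[6] i8+i9  sll.ALU;add.ALU  -- dual
[7] i10+i11  mulh.MUL;ld.MEM  -- dual
[8] i12  mul.MUL  -- tail

CYCLES = 9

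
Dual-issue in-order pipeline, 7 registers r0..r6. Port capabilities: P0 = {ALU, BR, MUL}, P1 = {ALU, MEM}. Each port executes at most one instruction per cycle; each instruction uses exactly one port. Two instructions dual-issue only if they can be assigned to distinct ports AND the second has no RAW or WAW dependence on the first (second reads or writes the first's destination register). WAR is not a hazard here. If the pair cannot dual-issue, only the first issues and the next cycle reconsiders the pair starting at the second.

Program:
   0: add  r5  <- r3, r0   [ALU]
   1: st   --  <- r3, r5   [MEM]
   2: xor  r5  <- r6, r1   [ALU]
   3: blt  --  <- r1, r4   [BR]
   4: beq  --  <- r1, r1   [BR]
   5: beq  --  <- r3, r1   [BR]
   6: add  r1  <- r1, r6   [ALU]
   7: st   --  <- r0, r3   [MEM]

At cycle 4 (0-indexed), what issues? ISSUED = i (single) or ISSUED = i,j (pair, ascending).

[0] i0  add.ALU  -- RAW r5
[1] i1,i2  st.MEM;xor.ALU  -- dual
[2] i3  blt.BR  -- no-port BR/BR
[3] i4  beq.BR  -- no-port BR/BR
[4] i5,i6  beq.BR;add.ALU  -- dual
[5] i7  st.MEM  -- tail

ISSUED = 5,6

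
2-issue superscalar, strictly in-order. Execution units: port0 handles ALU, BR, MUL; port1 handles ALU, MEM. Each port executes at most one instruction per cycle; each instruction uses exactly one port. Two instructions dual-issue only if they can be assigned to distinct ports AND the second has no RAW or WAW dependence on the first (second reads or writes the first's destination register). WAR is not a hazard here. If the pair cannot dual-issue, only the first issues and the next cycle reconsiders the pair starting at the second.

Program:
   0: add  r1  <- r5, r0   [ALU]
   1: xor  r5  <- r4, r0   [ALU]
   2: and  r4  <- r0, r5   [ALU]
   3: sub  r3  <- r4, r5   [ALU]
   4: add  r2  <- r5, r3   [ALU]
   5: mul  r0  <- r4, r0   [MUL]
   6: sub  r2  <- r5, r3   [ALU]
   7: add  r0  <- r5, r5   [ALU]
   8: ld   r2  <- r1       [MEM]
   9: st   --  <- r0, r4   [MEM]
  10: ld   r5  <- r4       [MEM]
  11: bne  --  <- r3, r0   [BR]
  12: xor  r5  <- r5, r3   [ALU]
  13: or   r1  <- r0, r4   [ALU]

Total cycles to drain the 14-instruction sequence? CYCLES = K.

CYCLES = 9

#0 head=0: add.ALU+xor.ALU i0,i1 pair
#1 head=2: and.ALU i2 RAW r4
#2 head=3: sub.ALU i3 RAW r3
#3 head=4: add.ALU+mul.MUL i4,i5 pair
#4 head=6: sub.ALU+add.ALU i6,i7 pair
#5 head=8: ld.MEM i8 no-port MEM/MEM
#6 head=9: st.MEM i9 no-port MEM/MEM
#7 head=10: ld.MEM+bne.BR i10,i11 pair
#8 head=12: xor.ALU+or.ALU i12,i13 pair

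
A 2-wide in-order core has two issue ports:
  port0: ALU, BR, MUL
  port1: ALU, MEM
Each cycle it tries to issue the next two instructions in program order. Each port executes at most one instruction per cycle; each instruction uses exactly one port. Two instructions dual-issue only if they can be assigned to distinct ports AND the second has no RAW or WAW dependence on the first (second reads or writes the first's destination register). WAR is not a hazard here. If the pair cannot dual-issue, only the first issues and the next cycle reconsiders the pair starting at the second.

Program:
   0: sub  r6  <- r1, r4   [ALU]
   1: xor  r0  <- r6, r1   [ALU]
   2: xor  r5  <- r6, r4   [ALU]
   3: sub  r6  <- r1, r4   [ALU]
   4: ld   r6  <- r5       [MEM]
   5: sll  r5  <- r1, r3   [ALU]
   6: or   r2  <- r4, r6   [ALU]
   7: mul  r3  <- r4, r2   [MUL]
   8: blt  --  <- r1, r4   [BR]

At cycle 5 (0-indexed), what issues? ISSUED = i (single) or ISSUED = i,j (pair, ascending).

c0: i0 sub  RAW r6
c1: i1,i2 xor xor  pair
c2: i3 sub  WAW r6
c3: i4,i5 ld sll  pair
c4: i6 or  RAW r2
c5: i7 mul  no-port MUL/BR
c6: i8 blt  tail

ISSUED = 7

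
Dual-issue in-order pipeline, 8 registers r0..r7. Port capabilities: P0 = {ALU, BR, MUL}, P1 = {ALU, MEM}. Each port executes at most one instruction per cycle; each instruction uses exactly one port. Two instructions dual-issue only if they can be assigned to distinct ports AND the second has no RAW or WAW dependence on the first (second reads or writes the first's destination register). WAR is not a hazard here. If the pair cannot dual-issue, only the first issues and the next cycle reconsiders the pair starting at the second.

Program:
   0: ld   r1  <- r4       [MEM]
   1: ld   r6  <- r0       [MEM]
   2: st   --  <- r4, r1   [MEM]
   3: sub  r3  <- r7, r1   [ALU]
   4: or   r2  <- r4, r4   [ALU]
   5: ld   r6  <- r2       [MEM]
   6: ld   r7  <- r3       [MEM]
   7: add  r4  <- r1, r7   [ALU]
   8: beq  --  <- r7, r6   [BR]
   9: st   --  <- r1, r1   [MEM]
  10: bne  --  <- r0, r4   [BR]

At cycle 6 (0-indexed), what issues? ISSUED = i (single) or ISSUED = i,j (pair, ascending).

ISSUED = 7,8

[0] i0  ld  -- no-port MEM/MEM
[1] i1  ld  -- no-port MEM/MEM
[2] i2,i3  st sub  -- pair
[3] i4  or  -- RAW r2
[4] i5  ld  -- no-port MEM/MEM
[5] i6  ld  -- RAW r7
[6] i7,i8  add beq  -- pair
[7] i9,i10  st bne  -- pair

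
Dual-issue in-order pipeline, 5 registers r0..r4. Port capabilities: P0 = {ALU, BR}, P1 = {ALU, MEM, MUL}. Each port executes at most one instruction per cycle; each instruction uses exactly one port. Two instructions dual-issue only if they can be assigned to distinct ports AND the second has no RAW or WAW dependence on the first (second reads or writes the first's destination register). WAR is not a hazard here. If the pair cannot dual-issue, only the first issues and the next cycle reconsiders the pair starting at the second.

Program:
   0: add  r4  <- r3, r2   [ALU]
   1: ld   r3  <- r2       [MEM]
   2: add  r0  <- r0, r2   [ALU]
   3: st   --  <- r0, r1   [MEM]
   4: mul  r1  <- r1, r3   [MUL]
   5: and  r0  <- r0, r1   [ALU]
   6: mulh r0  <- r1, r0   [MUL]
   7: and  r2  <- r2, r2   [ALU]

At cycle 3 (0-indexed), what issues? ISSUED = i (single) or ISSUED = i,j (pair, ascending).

[0] i0,i1  add.ALU+ld.MEM  -- pair
[1] i2  add.ALU  -- RAW r0
[2] i3  st.MEM  -- no-port MEM/MUL
[3] i4  mul.MUL  -- RAW r1
[4] i5  and.ALU  -- RAW+WAW r0
[5] i6,i7  mulh.MUL+and.ALU  -- pair

ISSUED = 4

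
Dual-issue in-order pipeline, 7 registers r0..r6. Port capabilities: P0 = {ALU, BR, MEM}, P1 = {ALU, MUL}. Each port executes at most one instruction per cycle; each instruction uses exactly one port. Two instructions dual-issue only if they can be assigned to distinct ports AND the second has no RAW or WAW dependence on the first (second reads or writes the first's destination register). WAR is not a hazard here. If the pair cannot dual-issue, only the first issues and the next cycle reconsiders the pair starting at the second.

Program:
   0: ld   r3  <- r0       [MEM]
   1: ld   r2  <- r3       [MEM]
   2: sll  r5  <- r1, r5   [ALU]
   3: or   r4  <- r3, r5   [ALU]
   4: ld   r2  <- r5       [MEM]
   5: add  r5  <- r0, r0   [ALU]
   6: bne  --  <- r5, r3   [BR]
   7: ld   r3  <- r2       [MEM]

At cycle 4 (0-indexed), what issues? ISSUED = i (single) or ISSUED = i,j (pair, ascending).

ISSUED = 6

0. ld.MEM @i0  | no-port MEM/MEM
1. ld.MEM;sll.ALU @i1/i2  | 2-wide
2. or.ALU;ld.MEM @i3/i4  | 2-wide
3. add.ALU @i5  | RAW r5
4. bne.BR @i6  | no-port BR/MEM
5. ld.MEM @i7  | tail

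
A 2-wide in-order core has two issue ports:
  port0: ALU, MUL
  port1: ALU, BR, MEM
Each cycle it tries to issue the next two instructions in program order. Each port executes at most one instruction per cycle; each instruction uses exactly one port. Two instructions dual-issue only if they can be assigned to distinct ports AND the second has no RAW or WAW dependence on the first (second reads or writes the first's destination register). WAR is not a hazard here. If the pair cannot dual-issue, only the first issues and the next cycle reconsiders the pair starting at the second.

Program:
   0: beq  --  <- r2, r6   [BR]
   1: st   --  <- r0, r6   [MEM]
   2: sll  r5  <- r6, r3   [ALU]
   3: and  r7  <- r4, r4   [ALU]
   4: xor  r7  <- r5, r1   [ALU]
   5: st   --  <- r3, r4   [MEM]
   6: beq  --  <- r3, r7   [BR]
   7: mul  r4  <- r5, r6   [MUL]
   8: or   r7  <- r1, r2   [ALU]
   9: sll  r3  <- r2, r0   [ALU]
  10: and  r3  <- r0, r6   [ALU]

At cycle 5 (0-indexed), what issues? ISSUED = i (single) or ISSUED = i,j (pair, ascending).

ISSUED = 8,9

0. beq @i0  | no-port BR/MEM
1. st/sll @i1+i2  | dual
2. and @i3  | WAW r7
3. xor/st @i4+i5  | dual
4. beq/mul @i6+i7  | dual
5. or/sll @i8+i9  | dual
6. and @i10  | tail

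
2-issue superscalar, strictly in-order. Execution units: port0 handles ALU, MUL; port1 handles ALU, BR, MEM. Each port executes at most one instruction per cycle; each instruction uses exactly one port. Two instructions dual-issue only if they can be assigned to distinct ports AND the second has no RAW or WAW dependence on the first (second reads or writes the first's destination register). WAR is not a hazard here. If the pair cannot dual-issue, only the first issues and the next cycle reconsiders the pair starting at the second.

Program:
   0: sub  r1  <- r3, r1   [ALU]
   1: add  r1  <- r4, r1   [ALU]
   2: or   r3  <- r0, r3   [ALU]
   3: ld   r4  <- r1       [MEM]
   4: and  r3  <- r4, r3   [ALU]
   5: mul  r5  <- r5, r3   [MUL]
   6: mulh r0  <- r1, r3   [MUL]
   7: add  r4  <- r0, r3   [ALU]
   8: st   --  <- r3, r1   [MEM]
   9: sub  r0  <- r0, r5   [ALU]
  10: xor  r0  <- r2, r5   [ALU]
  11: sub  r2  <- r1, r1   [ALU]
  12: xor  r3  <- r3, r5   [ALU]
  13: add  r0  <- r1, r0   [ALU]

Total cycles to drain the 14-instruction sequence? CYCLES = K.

[0] i0  sub  -- RAW+WAW r1
[1] i1,i2  add or  -- dual
[2] i3  ld  -- RAW r4
[3] i4  and  -- RAW r3
[4] i5  mul  -- no-port MUL/MUL
[5] i6  mulh  -- RAW r0
[6] i7,i8  add st  -- dual
[7] i9  sub  -- WAW r0
[8] i10,i11  xor sub  -- dual
[9] i12,i13  xor add  -- dual

CYCLES = 10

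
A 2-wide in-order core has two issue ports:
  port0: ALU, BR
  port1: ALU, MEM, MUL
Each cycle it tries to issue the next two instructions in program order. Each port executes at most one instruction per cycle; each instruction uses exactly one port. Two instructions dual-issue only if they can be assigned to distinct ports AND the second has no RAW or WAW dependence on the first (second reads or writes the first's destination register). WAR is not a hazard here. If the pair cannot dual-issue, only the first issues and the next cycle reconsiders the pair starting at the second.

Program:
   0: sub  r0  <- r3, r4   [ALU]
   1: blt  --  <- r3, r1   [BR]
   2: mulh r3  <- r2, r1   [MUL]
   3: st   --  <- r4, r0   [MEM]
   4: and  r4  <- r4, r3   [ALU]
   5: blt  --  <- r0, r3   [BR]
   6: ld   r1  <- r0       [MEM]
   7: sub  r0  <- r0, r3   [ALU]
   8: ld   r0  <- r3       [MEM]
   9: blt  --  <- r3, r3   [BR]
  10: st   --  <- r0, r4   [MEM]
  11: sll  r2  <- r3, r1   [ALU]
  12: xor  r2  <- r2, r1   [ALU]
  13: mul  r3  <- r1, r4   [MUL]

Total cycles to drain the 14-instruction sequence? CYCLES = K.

CYCLES = 8

t=0 i0,i1:sub blt ; 2-wide
t=1 i2:mulh ; no-port MUL/MEM
t=2 i3,i4:st and ; 2-wide
t=3 i5,i6:blt ld ; 2-wide
t=4 i7:sub ; WAW r0
t=5 i8,i9:ld blt ; 2-wide
t=6 i10,i11:st sll ; 2-wide
t=7 i12,i13:xor mul ; 2-wide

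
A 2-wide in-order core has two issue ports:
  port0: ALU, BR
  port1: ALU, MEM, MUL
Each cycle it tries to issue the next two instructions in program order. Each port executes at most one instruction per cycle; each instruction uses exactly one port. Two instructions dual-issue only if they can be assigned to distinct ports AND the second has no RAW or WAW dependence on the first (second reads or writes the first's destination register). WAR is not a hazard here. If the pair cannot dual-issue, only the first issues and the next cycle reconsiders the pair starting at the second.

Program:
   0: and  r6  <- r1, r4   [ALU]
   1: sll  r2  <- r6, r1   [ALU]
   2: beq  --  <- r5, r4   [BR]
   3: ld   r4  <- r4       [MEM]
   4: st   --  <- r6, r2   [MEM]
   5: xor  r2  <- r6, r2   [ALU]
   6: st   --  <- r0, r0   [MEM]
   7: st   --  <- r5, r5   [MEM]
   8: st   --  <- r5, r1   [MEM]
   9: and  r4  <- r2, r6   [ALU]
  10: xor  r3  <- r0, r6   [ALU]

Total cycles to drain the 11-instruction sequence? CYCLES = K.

0. and.ALU @i0  | RAW r6
1. sll.ALU+beq.BR @i1,i2  | dual
2. ld.MEM @i3  | no-port MEM/MEM
3. st.MEM+xor.ALU @i4,i5  | dual
4. st.MEM @i6  | no-port MEM/MEM
5. st.MEM @i7  | no-port MEM/MEM
6. st.MEM+and.ALU @i8,i9  | dual
7. xor.ALU @i10  | tail

CYCLES = 8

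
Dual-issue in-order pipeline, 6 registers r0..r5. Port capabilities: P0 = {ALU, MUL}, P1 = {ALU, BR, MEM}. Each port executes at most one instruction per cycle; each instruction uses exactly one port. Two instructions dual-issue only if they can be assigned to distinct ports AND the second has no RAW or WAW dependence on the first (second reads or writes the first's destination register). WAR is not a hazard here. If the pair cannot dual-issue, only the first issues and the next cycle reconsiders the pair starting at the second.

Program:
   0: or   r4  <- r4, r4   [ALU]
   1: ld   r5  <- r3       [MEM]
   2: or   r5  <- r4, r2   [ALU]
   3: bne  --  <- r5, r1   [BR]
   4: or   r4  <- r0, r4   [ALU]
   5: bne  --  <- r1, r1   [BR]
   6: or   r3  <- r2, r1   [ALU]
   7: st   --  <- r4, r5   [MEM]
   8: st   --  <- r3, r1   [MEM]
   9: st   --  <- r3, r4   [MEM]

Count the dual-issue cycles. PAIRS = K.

PAIRS = 3

t=0 i0,i1:or ld ; dual
t=1 i2:or ; RAW r5
t=2 i3,i4:bne or ; dual
t=3 i5,i6:bne or ; dual
t=4 i7:st ; no-port MEM/MEM
t=5 i8:st ; no-port MEM/MEM
t=6 i9:st ; tail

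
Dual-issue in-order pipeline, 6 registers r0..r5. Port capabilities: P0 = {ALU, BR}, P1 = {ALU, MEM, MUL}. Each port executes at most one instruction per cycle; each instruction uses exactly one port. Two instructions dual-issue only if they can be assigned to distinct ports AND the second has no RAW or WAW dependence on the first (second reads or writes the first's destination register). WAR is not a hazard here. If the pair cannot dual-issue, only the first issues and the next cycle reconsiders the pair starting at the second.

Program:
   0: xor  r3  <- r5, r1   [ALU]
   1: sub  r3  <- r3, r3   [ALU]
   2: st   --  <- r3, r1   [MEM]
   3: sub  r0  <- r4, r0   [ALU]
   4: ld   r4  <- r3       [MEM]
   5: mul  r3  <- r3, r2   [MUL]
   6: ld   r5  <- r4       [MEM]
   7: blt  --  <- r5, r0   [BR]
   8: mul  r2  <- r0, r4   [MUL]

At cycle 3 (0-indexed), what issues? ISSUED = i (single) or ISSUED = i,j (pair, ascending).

#0 head=0: xor i0 RAW+WAW r3
#1 head=1: sub i1 RAW r3
#2 head=2: st sub i2/i3 2-wide
#3 head=4: ld i4 no-port MEM/MUL
#4 head=5: mul i5 no-port MUL/MEM
#5 head=6: ld i6 RAW r5
#6 head=7: blt mul i7/i8 2-wide

ISSUED = 4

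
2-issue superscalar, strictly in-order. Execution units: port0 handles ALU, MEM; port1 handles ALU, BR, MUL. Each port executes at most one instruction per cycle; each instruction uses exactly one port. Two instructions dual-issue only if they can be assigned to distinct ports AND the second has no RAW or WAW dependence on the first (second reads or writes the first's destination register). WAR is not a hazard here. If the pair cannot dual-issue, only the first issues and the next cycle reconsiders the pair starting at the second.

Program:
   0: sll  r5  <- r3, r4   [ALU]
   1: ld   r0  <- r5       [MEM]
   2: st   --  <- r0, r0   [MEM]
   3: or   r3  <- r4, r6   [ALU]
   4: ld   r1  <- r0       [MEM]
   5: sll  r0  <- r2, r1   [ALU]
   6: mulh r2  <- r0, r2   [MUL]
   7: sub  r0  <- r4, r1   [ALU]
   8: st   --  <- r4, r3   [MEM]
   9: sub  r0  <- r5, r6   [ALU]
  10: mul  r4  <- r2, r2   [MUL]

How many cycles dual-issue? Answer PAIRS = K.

PAIRS = 3

t=0 i0:sll.ALU ; RAW r5
t=1 i1:ld.MEM ; no-port MEM/MEM
t=2 i2+i3:st.MEM;or.ALU ; dual
t=3 i4:ld.MEM ; RAW r1
t=4 i5:sll.ALU ; RAW r0
t=5 i6+i7:mulh.MUL;sub.ALU ; dual
t=6 i8+i9:st.MEM;sub.ALU ; dual
t=7 i10:mul.MUL ; tail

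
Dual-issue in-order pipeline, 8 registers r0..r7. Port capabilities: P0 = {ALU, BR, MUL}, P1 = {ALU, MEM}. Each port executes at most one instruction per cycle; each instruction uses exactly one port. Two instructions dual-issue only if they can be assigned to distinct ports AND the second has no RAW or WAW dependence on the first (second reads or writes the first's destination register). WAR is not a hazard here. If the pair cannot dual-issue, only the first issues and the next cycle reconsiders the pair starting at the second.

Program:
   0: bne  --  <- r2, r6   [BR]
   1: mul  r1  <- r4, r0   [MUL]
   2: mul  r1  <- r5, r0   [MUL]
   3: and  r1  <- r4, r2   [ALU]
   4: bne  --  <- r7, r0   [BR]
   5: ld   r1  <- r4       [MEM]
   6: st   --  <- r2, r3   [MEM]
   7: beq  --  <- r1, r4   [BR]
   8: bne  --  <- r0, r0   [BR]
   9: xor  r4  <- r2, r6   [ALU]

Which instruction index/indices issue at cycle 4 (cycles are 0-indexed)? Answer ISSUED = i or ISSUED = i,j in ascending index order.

c0: i0 bne  no-port BR/MUL
c1: i1 mul  no-port MUL/MUL
c2: i2 mul  WAW r1
c3: i3&i4 and bne  dual
c4: i5 ld  no-port MEM/MEM
c5: i6&i7 st beq  dual
c6: i8&i9 bne xor  dual

ISSUED = 5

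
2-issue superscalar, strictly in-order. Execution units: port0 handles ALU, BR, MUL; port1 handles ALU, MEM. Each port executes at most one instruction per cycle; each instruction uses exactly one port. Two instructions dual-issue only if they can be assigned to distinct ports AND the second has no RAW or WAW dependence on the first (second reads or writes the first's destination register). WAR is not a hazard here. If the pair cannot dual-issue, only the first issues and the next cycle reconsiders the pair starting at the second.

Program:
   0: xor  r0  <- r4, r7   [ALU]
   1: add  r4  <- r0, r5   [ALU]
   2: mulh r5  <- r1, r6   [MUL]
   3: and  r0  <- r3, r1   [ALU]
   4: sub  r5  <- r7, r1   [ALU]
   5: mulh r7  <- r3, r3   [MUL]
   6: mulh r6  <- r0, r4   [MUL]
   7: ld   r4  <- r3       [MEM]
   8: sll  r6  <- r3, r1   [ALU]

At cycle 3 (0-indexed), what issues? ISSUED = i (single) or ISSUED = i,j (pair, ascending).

c0: i0 xor  RAW r0
c1: i1+i2 add+mulh  dual
c2: i3+i4 and+sub  dual
c3: i5 mulh  no-port MUL/MUL
c4: i6+i7 mulh+ld  dual
c5: i8 sll  tail

ISSUED = 5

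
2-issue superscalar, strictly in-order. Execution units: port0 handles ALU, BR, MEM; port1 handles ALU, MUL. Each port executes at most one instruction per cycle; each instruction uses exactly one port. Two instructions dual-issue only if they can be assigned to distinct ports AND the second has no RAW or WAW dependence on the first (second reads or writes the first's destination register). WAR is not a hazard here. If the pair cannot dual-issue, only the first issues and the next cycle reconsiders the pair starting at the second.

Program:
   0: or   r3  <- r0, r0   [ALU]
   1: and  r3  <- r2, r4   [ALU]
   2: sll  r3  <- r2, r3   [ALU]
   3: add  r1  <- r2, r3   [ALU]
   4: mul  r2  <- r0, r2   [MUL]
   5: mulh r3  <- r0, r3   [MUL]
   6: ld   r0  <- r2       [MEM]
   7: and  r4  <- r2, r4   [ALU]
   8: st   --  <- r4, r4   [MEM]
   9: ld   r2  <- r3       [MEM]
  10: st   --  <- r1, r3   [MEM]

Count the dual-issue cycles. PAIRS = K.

[0] i0  or.ALU  -- WAW r3
[1] i1  and.ALU  -- RAW+WAW r3
[2] i2  sll.ALU  -- RAW r3
[3] i3&i4  add.ALU+mul.MUL  -- pair
[4] i5&i6  mulh.MUL+ld.MEM  -- pair
[5] i7  and.ALU  -- RAW r4
[6] i8  st.MEM  -- no-port MEM/MEM
[7] i9  ld.MEM  -- no-port MEM/MEM
[8] i10  st.MEM  -- tail

PAIRS = 2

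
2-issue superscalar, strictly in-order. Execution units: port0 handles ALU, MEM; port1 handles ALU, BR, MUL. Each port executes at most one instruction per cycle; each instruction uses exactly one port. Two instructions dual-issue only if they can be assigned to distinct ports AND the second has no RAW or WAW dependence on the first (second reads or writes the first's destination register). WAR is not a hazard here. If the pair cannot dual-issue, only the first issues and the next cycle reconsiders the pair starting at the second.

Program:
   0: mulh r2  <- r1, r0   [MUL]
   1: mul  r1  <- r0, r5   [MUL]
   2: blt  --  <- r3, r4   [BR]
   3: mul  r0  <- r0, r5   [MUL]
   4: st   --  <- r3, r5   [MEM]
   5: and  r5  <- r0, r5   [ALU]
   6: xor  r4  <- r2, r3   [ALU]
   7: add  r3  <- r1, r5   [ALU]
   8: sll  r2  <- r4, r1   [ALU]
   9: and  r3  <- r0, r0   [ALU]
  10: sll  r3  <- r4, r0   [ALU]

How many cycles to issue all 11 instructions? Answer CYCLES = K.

t=0 i0:mulh.MUL ; no-port MUL/MUL
t=1 i1:mul.MUL ; no-port MUL/BR
t=2 i2:blt.BR ; no-port BR/MUL
t=3 i3&i4:mul.MUL/st.MEM ; pair
t=4 i5&i6:and.ALU/xor.ALU ; pair
t=5 i7&i8:add.ALU/sll.ALU ; pair
t=6 i9:and.ALU ; WAW r3
t=7 i10:sll.ALU ; tail

CYCLES = 8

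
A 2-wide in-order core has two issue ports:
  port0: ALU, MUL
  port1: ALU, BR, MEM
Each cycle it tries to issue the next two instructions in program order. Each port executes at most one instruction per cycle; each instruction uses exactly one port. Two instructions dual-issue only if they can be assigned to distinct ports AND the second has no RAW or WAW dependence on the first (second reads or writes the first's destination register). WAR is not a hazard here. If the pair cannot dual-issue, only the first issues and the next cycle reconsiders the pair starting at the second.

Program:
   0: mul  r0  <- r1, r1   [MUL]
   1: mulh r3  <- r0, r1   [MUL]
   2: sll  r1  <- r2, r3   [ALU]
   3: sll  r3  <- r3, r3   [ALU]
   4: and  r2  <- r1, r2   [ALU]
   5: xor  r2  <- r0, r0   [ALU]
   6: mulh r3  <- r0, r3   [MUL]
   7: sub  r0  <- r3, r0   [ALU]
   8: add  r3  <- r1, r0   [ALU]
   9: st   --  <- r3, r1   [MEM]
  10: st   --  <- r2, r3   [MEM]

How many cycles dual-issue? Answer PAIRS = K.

PAIRS = 2

#0 head=0: mul.MUL i0 no-port MUL/MUL
#1 head=1: mulh.MUL i1 RAW r3
#2 head=2: sll.ALU+sll.ALU i2&i3 2-wide
#3 head=4: and.ALU i4 WAW r2
#4 head=5: xor.ALU+mulh.MUL i5&i6 2-wide
#5 head=7: sub.ALU i7 RAW r0
#6 head=8: add.ALU i8 RAW r3
#7 head=9: st.MEM i9 no-port MEM/MEM
#8 head=10: st.MEM i10 tail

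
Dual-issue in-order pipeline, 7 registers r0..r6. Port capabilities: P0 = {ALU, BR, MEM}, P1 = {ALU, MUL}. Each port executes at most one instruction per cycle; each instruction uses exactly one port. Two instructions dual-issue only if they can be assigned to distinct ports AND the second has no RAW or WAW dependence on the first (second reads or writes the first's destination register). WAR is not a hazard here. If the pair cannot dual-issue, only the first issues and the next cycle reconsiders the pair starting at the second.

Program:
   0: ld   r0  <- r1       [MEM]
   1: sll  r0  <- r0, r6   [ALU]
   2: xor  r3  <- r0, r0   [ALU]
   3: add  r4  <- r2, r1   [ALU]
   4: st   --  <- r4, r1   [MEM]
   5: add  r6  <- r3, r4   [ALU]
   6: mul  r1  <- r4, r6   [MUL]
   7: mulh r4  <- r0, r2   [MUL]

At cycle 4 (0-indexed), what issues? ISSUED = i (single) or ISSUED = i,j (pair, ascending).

[0] i0  ld  -- RAW+WAW r0
[1] i1  sll  -- RAW r0
[2] i2+i3  xor/add  -- pair
[3] i4+i5  st/add  -- pair
[4] i6  mul  -- no-port MUL/MUL
[5] i7  mulh  -- tail

ISSUED = 6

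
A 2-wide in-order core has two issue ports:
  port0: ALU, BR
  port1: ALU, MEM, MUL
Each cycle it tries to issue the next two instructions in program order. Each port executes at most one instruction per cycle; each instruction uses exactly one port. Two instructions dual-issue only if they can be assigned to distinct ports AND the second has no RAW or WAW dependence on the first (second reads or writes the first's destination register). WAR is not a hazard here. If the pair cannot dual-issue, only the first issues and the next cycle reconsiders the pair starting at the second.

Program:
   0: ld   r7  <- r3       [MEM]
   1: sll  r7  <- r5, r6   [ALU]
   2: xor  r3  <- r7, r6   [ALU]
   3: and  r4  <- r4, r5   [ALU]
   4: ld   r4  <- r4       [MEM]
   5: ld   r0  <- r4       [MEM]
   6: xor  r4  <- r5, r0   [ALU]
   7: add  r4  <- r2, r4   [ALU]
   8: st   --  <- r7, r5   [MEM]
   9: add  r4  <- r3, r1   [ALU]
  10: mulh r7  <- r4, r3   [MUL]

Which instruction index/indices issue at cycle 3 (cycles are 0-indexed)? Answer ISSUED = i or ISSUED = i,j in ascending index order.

[0] i0  ld  -- WAW r7
[1] i1  sll  -- RAW r7
[2] i2+i3  xor;and  -- dual
[3] i4  ld  -- no-port MEM/MEM
[4] i5  ld  -- RAW r0
[5] i6  xor  -- RAW+WAW r4
[6] i7+i8  add;st  -- dual
[7] i9  add  -- RAW r4
[8] i10  mulh  -- tail

ISSUED = 4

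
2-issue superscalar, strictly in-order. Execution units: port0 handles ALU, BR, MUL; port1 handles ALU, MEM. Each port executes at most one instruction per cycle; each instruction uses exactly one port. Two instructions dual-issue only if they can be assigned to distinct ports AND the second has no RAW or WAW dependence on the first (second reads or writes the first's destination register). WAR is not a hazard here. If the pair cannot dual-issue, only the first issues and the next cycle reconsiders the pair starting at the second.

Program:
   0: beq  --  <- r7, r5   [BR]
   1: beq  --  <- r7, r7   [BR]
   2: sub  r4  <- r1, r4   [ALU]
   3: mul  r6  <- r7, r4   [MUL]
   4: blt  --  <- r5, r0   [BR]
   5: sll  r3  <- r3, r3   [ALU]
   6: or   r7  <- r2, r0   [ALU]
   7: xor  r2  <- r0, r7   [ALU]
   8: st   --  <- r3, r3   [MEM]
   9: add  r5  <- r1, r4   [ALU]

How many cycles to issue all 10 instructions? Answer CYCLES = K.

CYCLES = 7

t=0 i0:beq.BR ; no-port BR/BR
t=1 i1/i2:beq.BR sub.ALU ; dual
t=2 i3:mul.MUL ; no-port MUL/BR
t=3 i4/i5:blt.BR sll.ALU ; dual
t=4 i6:or.ALU ; RAW r7
t=5 i7/i8:xor.ALU st.MEM ; dual
t=6 i9:add.ALU ; tail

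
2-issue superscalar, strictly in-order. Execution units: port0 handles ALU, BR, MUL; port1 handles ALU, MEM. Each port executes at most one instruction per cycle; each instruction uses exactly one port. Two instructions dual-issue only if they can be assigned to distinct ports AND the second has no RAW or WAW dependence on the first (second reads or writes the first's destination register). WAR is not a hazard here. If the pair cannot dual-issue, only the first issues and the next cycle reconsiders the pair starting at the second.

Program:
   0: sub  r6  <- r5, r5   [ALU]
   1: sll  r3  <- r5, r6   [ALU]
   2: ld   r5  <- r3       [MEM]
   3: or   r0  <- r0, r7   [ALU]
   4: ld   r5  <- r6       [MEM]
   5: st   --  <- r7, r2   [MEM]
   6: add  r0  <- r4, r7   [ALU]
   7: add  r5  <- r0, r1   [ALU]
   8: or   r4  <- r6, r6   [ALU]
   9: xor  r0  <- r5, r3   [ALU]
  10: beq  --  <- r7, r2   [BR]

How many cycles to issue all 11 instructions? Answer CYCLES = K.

CYCLES = 7

t=0 i0:sub ; RAW r6
t=1 i1:sll ; RAW r3
t=2 i2/i3:ld;or ; 2-wide
t=3 i4:ld ; no-port MEM/MEM
t=4 i5/i6:st;add ; 2-wide
t=5 i7/i8:add;or ; 2-wide
t=6 i9/i10:xor;beq ; 2-wide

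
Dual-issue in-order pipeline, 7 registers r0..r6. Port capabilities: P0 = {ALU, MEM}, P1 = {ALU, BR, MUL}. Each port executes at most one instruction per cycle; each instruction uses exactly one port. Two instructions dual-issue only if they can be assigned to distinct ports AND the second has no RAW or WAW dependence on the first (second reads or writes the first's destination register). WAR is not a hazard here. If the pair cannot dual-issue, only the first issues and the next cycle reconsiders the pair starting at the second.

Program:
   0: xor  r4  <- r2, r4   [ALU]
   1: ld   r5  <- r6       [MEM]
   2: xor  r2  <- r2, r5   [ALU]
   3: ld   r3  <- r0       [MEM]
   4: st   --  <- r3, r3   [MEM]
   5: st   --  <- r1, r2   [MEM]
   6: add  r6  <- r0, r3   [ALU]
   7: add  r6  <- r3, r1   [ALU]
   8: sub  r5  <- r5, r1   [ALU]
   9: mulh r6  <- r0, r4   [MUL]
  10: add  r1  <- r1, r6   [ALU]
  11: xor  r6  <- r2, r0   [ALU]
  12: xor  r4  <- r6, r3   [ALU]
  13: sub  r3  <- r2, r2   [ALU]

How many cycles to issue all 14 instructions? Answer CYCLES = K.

CYCLES = 8

c0: i0/i1 xor;ld  dual
c1: i2/i3 xor;ld  dual
c2: i4 st  no-port MEM/MEM
c3: i5/i6 st;add  dual
c4: i7/i8 add;sub  dual
c5: i9 mulh  RAW r6
c6: i10/i11 add;xor  dual
c7: i12/i13 xor;sub  dual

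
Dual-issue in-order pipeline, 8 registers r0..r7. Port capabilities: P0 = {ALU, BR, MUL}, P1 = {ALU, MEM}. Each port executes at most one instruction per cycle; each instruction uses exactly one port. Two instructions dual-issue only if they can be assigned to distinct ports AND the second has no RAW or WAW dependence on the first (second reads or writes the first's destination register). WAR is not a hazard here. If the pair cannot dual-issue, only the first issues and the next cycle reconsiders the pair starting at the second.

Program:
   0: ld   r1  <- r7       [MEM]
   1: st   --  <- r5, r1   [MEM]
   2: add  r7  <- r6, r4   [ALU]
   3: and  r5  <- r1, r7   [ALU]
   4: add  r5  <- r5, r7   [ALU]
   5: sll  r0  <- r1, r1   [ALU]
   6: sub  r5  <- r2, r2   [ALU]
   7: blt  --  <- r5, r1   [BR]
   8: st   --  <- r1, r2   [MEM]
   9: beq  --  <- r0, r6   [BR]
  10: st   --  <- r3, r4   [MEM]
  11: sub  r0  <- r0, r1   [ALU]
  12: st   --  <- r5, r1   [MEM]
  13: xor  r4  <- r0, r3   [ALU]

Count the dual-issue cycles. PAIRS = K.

PAIRS = 5

  cy0 -> i0 (ld) no-port MEM/MEM
  cy1 -> i1,i2 (st add) pair
  cy2 -> i3 (and) RAW+WAW r5
  cy3 -> i4,i5 (add sll) pair
  cy4 -> i6 (sub) RAW r5
  cy5 -> i7,i8 (blt st) pair
  cy6 -> i9,i10 (beq st) pair
  cy7 -> i11,i12 (sub st) pair
  cy8 -> i13 (xor) tail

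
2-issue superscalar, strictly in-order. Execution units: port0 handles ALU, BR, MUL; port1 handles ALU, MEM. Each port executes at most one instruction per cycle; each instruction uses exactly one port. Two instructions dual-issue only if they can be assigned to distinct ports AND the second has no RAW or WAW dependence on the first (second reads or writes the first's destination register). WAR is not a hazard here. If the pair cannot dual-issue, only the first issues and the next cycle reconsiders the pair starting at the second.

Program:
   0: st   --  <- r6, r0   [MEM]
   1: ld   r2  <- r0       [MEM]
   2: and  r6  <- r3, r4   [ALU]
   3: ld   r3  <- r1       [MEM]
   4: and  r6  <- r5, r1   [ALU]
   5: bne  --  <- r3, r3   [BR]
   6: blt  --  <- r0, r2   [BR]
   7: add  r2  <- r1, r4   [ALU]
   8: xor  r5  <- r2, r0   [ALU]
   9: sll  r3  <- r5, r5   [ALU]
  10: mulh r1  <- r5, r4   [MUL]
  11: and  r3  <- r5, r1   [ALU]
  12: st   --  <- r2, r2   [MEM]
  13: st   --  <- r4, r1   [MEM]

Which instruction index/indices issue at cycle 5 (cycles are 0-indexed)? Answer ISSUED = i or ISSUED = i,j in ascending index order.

ISSUED = 8

t=0 i0:st.MEM ; no-port MEM/MEM
t=1 i1/i2:ld.MEM and.ALU ; 2-wide
t=2 i3/i4:ld.MEM and.ALU ; 2-wide
t=3 i5:bne.BR ; no-port BR/BR
t=4 i6/i7:blt.BR add.ALU ; 2-wide
t=5 i8:xor.ALU ; RAW r5
t=6 i9/i10:sll.ALU mulh.MUL ; 2-wide
t=7 i11/i12:and.ALU st.MEM ; 2-wide
t=8 i13:st.MEM ; tail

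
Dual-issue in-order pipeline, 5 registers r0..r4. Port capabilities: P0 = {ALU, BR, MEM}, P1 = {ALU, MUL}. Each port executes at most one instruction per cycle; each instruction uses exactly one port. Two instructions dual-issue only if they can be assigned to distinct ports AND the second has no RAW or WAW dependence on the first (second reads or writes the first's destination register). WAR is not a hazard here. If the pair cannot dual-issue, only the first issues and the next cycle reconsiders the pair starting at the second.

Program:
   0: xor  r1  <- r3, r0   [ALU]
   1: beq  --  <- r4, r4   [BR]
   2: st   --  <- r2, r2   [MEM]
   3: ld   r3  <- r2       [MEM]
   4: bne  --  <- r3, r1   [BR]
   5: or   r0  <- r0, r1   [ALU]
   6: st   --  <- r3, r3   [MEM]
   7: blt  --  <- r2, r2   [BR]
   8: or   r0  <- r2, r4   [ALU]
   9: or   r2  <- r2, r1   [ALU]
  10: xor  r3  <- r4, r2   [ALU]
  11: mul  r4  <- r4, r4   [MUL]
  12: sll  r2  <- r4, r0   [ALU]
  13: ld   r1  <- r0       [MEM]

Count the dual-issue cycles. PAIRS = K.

PAIRS = 5

c0: i0&i1 xor.ALU/beq.BR  pair
c1: i2 st.MEM  no-port MEM/MEM
c2: i3 ld.MEM  no-port MEM/BR
c3: i4&i5 bne.BR/or.ALU  pair
c4: i6 st.MEM  no-port MEM/BR
c5: i7&i8 blt.BR/or.ALU  pair
c6: i9 or.ALU  RAW r2
c7: i10&i11 xor.ALU/mul.MUL  pair
c8: i12&i13 sll.ALU/ld.MEM  pair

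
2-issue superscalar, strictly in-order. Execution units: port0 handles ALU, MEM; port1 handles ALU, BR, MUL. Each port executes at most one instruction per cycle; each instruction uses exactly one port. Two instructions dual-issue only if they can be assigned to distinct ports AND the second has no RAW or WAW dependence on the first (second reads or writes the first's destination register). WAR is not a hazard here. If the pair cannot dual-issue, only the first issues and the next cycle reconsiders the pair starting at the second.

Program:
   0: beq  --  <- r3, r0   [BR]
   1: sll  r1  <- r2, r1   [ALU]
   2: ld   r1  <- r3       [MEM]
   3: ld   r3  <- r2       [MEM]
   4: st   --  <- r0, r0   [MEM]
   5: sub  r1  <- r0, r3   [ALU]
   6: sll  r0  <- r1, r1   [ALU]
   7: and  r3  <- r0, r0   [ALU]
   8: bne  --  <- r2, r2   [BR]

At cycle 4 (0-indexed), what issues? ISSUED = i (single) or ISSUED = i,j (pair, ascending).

ISSUED = 6

#0 head=0: beq.BR+sll.ALU i0&i1 dual
#1 head=2: ld.MEM i2 no-port MEM/MEM
#2 head=3: ld.MEM i3 no-port MEM/MEM
#3 head=4: st.MEM+sub.ALU i4&i5 dual
#4 head=6: sll.ALU i6 RAW r0
#5 head=7: and.ALU+bne.BR i7&i8 dual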